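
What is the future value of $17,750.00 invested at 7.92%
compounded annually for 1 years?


Formula: FV = P * (1 + r)^n
Substituting: FV = $17,750.00 * (1 + 0.0792)^1
Growth factor: (1.0792)^1 = 1.0792
FV = $17,750.00 * 1.0792 = $19,155.80

$19,155.80


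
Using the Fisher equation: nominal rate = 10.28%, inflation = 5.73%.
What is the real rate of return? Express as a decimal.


Formula: (1 + r_real) = (1 + r_nom) / (1 + inflation)
Substituting: (1 + r_real) = 1.1028 / 1.0573
(1 + r_real) = 1.043034
r_real = 1.043034 - 1 = 0.043034

0.043034


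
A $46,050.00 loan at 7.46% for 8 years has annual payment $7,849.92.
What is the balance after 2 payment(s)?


Formula: Balance = PV*(1+r)^k - PMT*((1+r)^k - 1)/r
Growth: (1 + 0.0746)^2 = 1.154765
Accumulated factor: ((1+r)^k - 1)/r = 2.0746
Balance = $46,050.00 * 1.154765 - $7,849.92 * 2.0746
Balance = $36,891.49

$36,891.49


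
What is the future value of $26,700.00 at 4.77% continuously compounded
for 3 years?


Formula: FV = P * e^(r*t)
Exponent: r*t = 0.0477 * 3 = 0.1431
e^(0.1431) = 1.153845
FV = $26,700.00 * 1.153845 = $30,807.67

$30,807.67


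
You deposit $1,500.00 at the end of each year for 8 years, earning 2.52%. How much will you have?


Formula: FV = PMT * ((1+r)^n - 1) / r
Growth factor: (1 + 0.0252)^8 = 1.220306
Numerator: 1.220306 - 1 = 0.220306
FV = $1,500.00 * 0.220306 / 0.0252 = $13,113.46

$13,113.46


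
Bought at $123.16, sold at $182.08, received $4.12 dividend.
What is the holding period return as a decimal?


Formula: HPR = (P1 - P0 + D) / P0
Gain: $182.08 - $123.16 + $4.12 = $63.04
HPR = $63.04 / $123.16 = 0.5119

0.5119


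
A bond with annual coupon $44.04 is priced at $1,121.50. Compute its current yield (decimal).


Formula: Current yield = annual coupon / price
Substituting: CY = $44.04 / $1,121.50
CY = 0.039269

0.039269


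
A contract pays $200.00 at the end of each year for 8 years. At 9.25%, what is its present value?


Formula: PV = PMT * (1 - (1+r)^(-n)) / r
Discount factor: (1 + 0.0925)^(-8) = 0.492752
Bracket: 1 - 0.492752 = 0.507248
PV = $200.00 * 0.507248 / 0.0925 = $1,096.75

$1,096.75


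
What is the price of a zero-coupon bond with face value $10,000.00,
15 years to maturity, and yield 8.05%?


Formula: Price = FV / (1 + r)^n
Substituting: Price = $10,000.00 / (1 + 0.0805)^15
Discount factor: (1.0805)^15 = 3.19427
Price = $10,000.00 / 3.19427 = $3,130.61

$3,130.61


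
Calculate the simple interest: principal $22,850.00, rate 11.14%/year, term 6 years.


Formula: I = P * r * t
Substituting: I = $22,850.00 * 0.1114 * 6
Step: I = $22,850.00 * 0.6684
I = $15,272.94

$15,272.94


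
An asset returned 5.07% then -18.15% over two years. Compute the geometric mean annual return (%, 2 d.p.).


Formula: Geometric mean = ((1+r1)*(1+r2))^(1/2) - 1
Product: (1 + 0.0507) * (1 + -0.1815) = 1.0507 * 0.8185 = 0.859998
Square root: 0.859998^0.5 = 0.927361
Geometric mean = 0.927361 - 1 = -0.072639
As percentage: -7.26%

-7.26%


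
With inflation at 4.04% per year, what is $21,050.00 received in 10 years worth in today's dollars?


Formula: Real value = nominal / (1 + inflation)^years
Price level: (1 + 0.0404)^10 = 1.485947
Real value = $21,050.00 / 1.485947 = $14,166.05

$14,166.05


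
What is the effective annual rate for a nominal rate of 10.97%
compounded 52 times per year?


Formula: EAR = (1 + r/m)^m - 1
Period rate: r/m = 0.1097 / 52 = 0.00211
Compounding: (1 + 0.00211)^52 = 1.115814
EAR = 1.115814 - 1 = 0.115814

0.115814


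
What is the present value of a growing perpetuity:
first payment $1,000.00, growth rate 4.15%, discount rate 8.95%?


Formula: PV = C / (r - g)
Spread: r - g = 0.0895 - 0.0415 = 0.048
Substituting: PV = $1,000.00 / 0.048
PV = $20,833.33

$20,833.33


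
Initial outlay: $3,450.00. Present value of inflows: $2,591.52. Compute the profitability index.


Formula: PI = PV(cash flows) / initial investment
Substituting: PI = $2,591.52 / $3,450.00
PI = 0.7512

0.7512


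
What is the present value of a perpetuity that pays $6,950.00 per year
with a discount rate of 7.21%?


Formula: PV = C / r
Substituting: PV = $6,950.00 / 0.0721
PV = $96,393.90

$96,393.90


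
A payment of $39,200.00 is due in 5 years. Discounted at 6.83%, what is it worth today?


Formula: PV = FV / (1 + r)^n
Substituting: PV = $39,200.00 / (1 + 0.0683)^5
Discount factor: (1.0683)^5 = 1.391445
PV = $39,200.00 / 1.391445 = $28,172.15

$28,172.15


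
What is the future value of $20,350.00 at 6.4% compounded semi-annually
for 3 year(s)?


Formula: FV = P * (1 + r/m)^(m*t)
Period rate: r/m = 0.064 / 2 = 0.032
Total periods: m*t = 2 * 3 = 6
Growth factor: (1 + 0.032)^6 = 1.208031
FV = $20,350.00 * 1.208031 = $24,583.44

$24,583.44


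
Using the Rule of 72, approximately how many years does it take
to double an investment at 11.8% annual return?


Formula: Years ≈ 72 / r
Substituting: Years ≈ 72 / 11.8
Years ≈ 6.1

6.1 years


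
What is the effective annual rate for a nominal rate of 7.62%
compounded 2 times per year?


Formula: EAR = (1 + r/m)^m - 1
Period rate: r/m = 0.0762 / 2 = 0.0381
Compounding: (1 + 0.0381)^2 = 1.077652
EAR = 1.077652 - 1 = 0.077652

0.077652


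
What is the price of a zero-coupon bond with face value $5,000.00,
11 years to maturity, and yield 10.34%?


Formula: Price = FV / (1 + r)^n
Substituting: Price = $5,000.00 / (1 + 0.1034)^11
Discount factor: (1.1034)^11 = 2.951636
Price = $5,000.00 / 2.951636 = $1,693.98

$1,693.98


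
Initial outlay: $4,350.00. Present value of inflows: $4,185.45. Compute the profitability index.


Formula: PI = PV(cash flows) / initial investment
Substituting: PI = $4,185.45 / $4,350.00
PI = 0.9622

0.9622


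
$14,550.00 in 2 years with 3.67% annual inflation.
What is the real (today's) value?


Formula: Real value = nominal / (1 + inflation)^years
Price level: (1 + 0.0367)^2 = 1.074747
Real value = $14,550.00 / 1.074747 = $13,538.07

$13,538.07


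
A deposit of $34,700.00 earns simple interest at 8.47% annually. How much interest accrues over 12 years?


Formula: I = P * r * t
Substituting: I = $34,700.00 * 0.0847 * 12
Step: I = $34,700.00 * 1.0164
I = $35,269.08

$35,269.08


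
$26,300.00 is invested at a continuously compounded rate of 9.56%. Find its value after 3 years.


Formula: FV = P * e^(r*t)
Exponent: r*t = 0.0956 * 3 = 0.2868
e^(0.2868) = 1.332158
FV = $26,300.00 * 1.332158 = $35,035.75

$35,035.75


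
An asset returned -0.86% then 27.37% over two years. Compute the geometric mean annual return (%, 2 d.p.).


Formula: Geometric mean = ((1+r1)*(1+r2))^(1/2) - 1
Product: (1 + -0.0086) * (1 + 0.2737) = 0.9914 * 1.2737 = 1.262746
Square root: 1.262746^0.5 = 1.12372
Geometric mean = 1.12372 - 1 = 0.12372
As percentage: 12.37%

12.37%


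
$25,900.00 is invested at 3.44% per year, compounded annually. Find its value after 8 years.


Formula: FV = P * (1 + r)^n
Substituting: FV = $25,900.00 * (1 + 0.0344)^8
Growth factor: (1.0344)^8 = 1.310714
FV = $25,900.00 * 1.310714 = $33,947.50

$33,947.50


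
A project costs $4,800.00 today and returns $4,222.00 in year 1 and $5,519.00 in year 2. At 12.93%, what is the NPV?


Formula: NPV = C0 + C1/(1+r) + C2/(1+r)^2
Discount C1: $4,222.00 / (1 + 0.1293) = $3,738.60
Discount C2: $5,519.00 / (1 + 0.1293)^2 = $4,327.55
NPV = -$4,800.00 + $3,738.60 + $4,327.55 = $3,266.15

$3,266.15


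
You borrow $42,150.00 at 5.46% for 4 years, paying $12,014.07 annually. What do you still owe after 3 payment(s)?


Formula: Balance = PV*(1+r)^k - PMT*((1+r)^k - 1)/r
Growth: (1 + 0.0546)^3 = 1.172906
Accumulated factor: ((1+r)^k - 1)/r = 3.166781
Balance = $42,150.00 * 1.172906 - $12,014.07 * 3.166781
Balance = $11,392.07

$11,392.07


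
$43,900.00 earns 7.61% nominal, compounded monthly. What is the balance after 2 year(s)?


Formula: FV = P * (1 + r/m)^(m*t)
Period rate: r/m = 0.0761 / 12 = 0.006342
Total periods: m*t = 12 * 2 = 24
Growth factor: (1 + 0.006342)^24 = 1.163834
FV = $43,900.00 * 1.163834 = $51,092.30

$51,092.30


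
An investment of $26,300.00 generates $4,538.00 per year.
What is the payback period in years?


Formula: Payback = investment / annual cash flow
Substituting: Payback = $26,300.00 / $4,538.00
Payback = 5.7955 years

5.7955 years


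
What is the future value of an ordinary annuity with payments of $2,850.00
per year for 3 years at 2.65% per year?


Formula: FV = PMT * ((1+r)^n - 1) / r
Growth factor: (1 + 0.0265)^3 = 1.081625
Numerator: 1.081625 - 1 = 0.081625
FV = $2,850.00 * 0.081625 / 0.0265 = $8,778.58

$8,778.58


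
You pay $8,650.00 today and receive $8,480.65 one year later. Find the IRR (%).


Formula: IRR = C1/C0 - 1
Substituting: IRR = $8,480.65 / $8,650.00 - 1
Ratio: 0.980422 - 1 = -0.019578
IRR = -1.9578%

-1.9578%


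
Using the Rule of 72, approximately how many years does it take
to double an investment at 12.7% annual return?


Formula: Years ≈ 72 / r
Substituting: Years ≈ 72 / 12.7
Years ≈ 5.7

5.7 years


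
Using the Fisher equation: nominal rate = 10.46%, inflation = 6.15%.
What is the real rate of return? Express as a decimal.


Formula: (1 + r_real) = (1 + r_nom) / (1 + inflation)
Substituting: (1 + r_real) = 1.1046 / 1.0615
(1 + r_real) = 1.040603
r_real = 1.040603 - 1 = 0.040603

0.040603


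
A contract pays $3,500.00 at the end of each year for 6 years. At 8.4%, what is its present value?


Formula: PV = PMT * (1 - (1+r)^(-n)) / r
Discount factor: (1 + 0.084)^(-6) = 0.616346
Bracket: 1 - 0.616346 = 0.383654
PV = $3,500.00 * 0.383654 / 0.084 = $15,985.60

$15,985.60


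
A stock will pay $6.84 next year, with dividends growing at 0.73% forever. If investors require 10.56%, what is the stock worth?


Formula: P = D1 / (r - g)
Spread: r - g = 0.1056 - 0.0073 = 0.0983
Substituting: P = $6.84 / 0.0983
P = $69.58

$69.58


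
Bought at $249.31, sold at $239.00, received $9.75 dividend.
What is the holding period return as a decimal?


Formula: HPR = (P1 - P0 + D) / P0
Gain: $239.00 - $249.31 + $9.75 = -$0.56
HPR = -$0.56 / $249.31 = -0.0022

-0.0022


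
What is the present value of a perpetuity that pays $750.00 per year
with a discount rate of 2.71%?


Formula: PV = C / r
Substituting: PV = $750.00 / 0.0271
PV = $27,675.28

$27,675.28


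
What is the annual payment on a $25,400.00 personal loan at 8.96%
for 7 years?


Formula: PMT = PV * r / (1 - (1+r)^(-n))
Denominator: 1 - (1 + 0.0896)^(-7) = 0.451558
Numerator: $25,400.00 * 0.0896 = 2275.84
PMT = 2275.84 / 0.451558 = $5,039.97

$5,039.97


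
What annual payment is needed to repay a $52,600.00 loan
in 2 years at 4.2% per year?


Formula: PMT = PV * r / (1 - (1+r)^(-n))
Denominator: 1 - (1 + 0.042)^(-2) = 0.07899
Numerator: $52,600.00 * 0.042 = 2209.2
PMT = 2209.2 / 0.07899 = $27,968.26

$27,968.26


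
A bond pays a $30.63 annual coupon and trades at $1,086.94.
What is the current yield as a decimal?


Formula: Current yield = annual coupon / price
Substituting: CY = $30.63 / $1,086.94
CY = 0.02818

0.02818


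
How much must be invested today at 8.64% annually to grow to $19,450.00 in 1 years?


Formula: PV = FV / (1 + r)^n
Substituting: PV = $19,450.00 / (1 + 0.0864)^1
Discount factor: (1.0864)^1 = 1.0864
PV = $19,450.00 / 1.0864 = $17,903.17

$17,903.17


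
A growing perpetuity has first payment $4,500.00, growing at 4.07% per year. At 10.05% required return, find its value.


Formula: PV = C / (r - g)
Spread: r - g = 0.1005 - 0.0407 = 0.0598
Substituting: PV = $4,500.00 / 0.0598
PV = $75,250.84

$75,250.84


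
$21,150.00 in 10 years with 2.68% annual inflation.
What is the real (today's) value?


Formula: Real value = nominal / (1 + inflation)^years
Price level: (1 + 0.0268)^10 = 1.302743
Real value = $21,150.00 / 1.302743 = $16,234.98

$16,234.98


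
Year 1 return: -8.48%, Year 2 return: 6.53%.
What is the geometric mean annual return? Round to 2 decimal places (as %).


Formula: Geometric mean = ((1+r1)*(1+r2))^(1/2) - 1
Product: (1 + -0.0848) * (1 + 0.0653) = 0.9152 * 1.0653 = 0.974963
Square root: 0.974963^0.5 = 0.987402
Geometric mean = 0.987402 - 1 = -0.012598
As percentage: -1.26%

-1.26%


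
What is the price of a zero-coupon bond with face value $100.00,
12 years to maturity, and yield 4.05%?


Formula: Price = FV / (1 + r)^n
Substituting: Price = $100.00 / (1 + 0.0405)^12
Discount factor: (1.0405)^12 = 1.610293
Price = $100.00 / 1.610293 = $62.10

$62.10


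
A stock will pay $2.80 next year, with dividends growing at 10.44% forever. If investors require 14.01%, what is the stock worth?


Formula: P = D1 / (r - g)
Spread: r - g = 0.1401 - 0.1044 = 0.0357
Substituting: P = $2.80 / 0.0357
P = $78.43

$78.43


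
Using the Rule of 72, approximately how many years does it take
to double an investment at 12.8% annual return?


Formula: Years ≈ 72 / r
Substituting: Years ≈ 72 / 12.8
Years ≈ 5.6

5.6 years


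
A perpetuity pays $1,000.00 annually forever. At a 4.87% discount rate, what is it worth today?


Formula: PV = C / r
Substituting: PV = $1,000.00 / 0.0487
PV = $20,533.88

$20,533.88


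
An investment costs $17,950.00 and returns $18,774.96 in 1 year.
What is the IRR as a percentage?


Formula: IRR = C1/C0 - 1
Substituting: IRR = $18,774.96 / $17,950.00 - 1
Ratio: 1.045959 - 1 = 0.045959
IRR = 4.5959%

4.5959%


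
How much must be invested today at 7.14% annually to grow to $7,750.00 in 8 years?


Formula: PV = FV / (1 + r)^n
Substituting: PV = $7,750.00 / (1 + 0.0714)^8
Discount factor: (1.0714)^8 = 1.736254
PV = $7,750.00 / 1.736254 = $4,463.63

$4,463.63


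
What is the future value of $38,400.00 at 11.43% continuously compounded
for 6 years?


Formula: FV = P * e^(r*t)
Exponent: r*t = 0.1143 * 6 = 0.6858
e^(0.6858) = 1.985359
FV = $38,400.00 * 1.985359 = $76,237.80

$76,237.80


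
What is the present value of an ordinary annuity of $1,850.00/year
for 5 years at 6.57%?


Formula: PV = PMT * (1 - (1+r)^(-n)) / r
Discount factor: (1 + 0.0657)^(-5) = 0.727487
Bracket: 1 - 0.727487 = 0.272513
PV = $1,850.00 * 0.272513 / 0.0657 = $7,673.50

$7,673.50


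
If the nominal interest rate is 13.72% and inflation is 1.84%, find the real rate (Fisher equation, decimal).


Formula: (1 + r_real) = (1 + r_nom) / (1 + inflation)
Substituting: (1 + r_real) = 1.1372 / 1.0184
(1 + r_real) = 1.116654
r_real = 1.116654 - 1 = 0.116654

0.116654


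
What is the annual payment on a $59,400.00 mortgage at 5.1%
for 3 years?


Formula: PMT = PV * r / (1 - (1+r)^(-n))
Denominator: 1 - (1 + 0.051)^(-3) = 0.138626
Numerator: $59,400.00 * 0.051 = 3029.4
PMT = 3029.4 / 0.138626 = $21,853.07

$21,853.07


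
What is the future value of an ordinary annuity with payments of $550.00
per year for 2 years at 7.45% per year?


Formula: FV = PMT * ((1+r)^n - 1) / r
Growth factor: (1 + 0.0745)^2 = 1.15455
Numerator: 1.15455 - 1 = 0.15455
FV = $550.00 * 0.15455 / 0.0745 = $1,140.98

$1,140.98


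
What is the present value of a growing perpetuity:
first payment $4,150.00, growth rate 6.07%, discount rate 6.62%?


Formula: PV = C / (r - g)
Spread: r - g = 0.0662 - 0.0607 = 0.0055
Substituting: PV = $4,150.00 / 0.0055
PV = $754,545.45

$754,545.45


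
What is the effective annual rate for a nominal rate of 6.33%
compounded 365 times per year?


Formula: EAR = (1 + r/m)^m - 1
Period rate: r/m = 0.0633 / 365 = 0.000173
Compounding: (1 + 0.000173)^365 = 1.065341
EAR = 1.065341 - 1 = 0.065341

0.065341


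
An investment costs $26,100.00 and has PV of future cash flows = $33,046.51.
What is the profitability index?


Formula: PI = PV(cash flows) / initial investment
Substituting: PI = $33,046.51 / $26,100.00
PI = 1.2661

1.2661


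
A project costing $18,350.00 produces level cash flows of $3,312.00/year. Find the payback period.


Formula: Payback = investment / annual cash flow
Substituting: Payback = $18,350.00 / $3,312.00
Payback = 5.5405 years

5.5405 years


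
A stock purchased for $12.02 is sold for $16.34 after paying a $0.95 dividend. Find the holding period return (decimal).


Formula: HPR = (P1 - P0 + D) / P0
Gain: $16.34 - $12.02 + $0.95 = $5.27
HPR = $5.27 / $12.02 = 0.4384

0.4384


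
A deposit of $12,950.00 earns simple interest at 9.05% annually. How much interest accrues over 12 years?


Formula: I = P * r * t
Substituting: I = $12,950.00 * 0.0905 * 12
Step: I = $12,950.00 * 1.086
I = $14,063.70

$14,063.70


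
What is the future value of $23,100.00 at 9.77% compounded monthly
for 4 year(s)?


Formula: FV = P * (1 + r/m)^(m*t)
Period rate: r/m = 0.0977 / 12 = 0.008142
Total periods: m*t = 12 * 4 = 48
Growth factor: (1 + 0.008142)^48 = 1.475826
FV = $23,100.00 * 1.475826 = $34,091.58

$34,091.58


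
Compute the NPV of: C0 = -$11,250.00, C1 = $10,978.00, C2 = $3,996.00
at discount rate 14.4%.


Formula: NPV = C0 + C1/(1+r) + C2/(1+r)^2
Discount C1: $10,978.00 / (1 + 0.144) = $9,596.15
Discount C2: $3,996.00 / (1 + 0.144)^2 = $3,053.33
NPV = -$11,250.00 + $9,596.15 + $3,053.33 = $1,399.48

$1,399.48


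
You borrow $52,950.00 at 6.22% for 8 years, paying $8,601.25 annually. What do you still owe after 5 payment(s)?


Formula: Balance = PV*(1+r)^k - PMT*((1+r)^k - 1)/r
Growth: (1 + 0.0622)^5 = 1.352171
Accumulated factor: ((1+r)^k - 1)/r = 5.661907
Balance = $52,950.00 * 1.352171 - $8,601.25 * 5.661907
Balance = $22,897.96

$22,897.96


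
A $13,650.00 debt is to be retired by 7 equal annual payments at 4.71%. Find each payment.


Formula: PMT = PV * r / (1 - (1+r)^(-n))
Denominator: 1 - (1 + 0.0471)^(-7) = 0.275426
Numerator: $13,650.00 * 0.0471 = 642.915
PMT = 642.915 / 0.275426 = $2,334.26

$2,334.26


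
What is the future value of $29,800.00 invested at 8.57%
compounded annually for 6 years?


Formula: FV = P * (1 + r)^n
Substituting: FV = $29,800.00 * (1 + 0.0857)^6
Growth factor: (1.0857)^6 = 1.637793
FV = $29,800.00 * 1.637793 = $48,806.23

$48,806.23


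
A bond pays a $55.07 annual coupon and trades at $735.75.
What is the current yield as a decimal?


Formula: Current yield = annual coupon / price
Substituting: CY = $55.07 / $735.75
CY = 0.074849

0.074849


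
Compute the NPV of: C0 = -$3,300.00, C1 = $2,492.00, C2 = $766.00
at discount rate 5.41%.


Formula: NPV = C0 + C1/(1+r) + C2/(1+r)^2
Discount C1: $2,492.00 / (1 + 0.0541) = $2,364.10
Discount C2: $766.00 / (1 + 0.0541)^2 = $689.39
NPV = -$3,300.00 + $2,364.10 + $689.39 = -$246.51

-$246.51


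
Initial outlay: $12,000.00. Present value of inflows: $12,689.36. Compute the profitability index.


Formula: PI = PV(cash flows) / initial investment
Substituting: PI = $12,689.36 / $12,000.00
PI = 1.0574

1.0574


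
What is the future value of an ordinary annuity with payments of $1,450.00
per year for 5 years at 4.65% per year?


Formula: FV = PMT * ((1+r)^n - 1) / r
Growth factor: (1 + 0.0465)^5 = 1.255152
Numerator: 1.255152 - 1 = 0.255152
FV = $1,450.00 * 0.255152 / 0.0465 = $7,956.34

$7,956.34


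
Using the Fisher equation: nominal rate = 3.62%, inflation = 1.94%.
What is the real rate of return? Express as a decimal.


Formula: (1 + r_real) = (1 + r_nom) / (1 + inflation)
Substituting: (1 + r_real) = 1.0362 / 1.0194
(1 + r_real) = 1.01648
r_real = 1.01648 - 1 = 0.01648

0.01648


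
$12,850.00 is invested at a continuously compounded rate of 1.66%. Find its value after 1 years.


Formula: FV = P * e^(r*t)
Exponent: r*t = 0.0166 * 1 = 0.0166
e^(0.0166) = 1.016739
FV = $12,850.00 * 1.016739 = $13,065.09

$13,065.09


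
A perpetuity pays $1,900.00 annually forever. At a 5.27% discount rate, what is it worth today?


Formula: PV = C / r
Substituting: PV = $1,900.00 / 0.0527
PV = $36,053.13

$36,053.13


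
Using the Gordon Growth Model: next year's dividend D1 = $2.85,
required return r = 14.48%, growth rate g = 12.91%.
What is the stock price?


Formula: P = D1 / (r - g)
Spread: r - g = 0.1448 - 0.1291 = 0.0157
Substituting: P = $2.85 / 0.0157
P = $181.53

$181.53


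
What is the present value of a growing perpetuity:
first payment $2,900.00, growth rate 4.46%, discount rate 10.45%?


Formula: PV = C / (r - g)
Spread: r - g = 0.1045 - 0.0446 = 0.0599
Substituting: PV = $2,900.00 / 0.0599
PV = $48,414.02

$48,414.02


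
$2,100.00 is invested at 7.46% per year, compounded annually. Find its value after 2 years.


Formula: FV = P * (1 + r)^n
Substituting: FV = $2,100.00 * (1 + 0.0746)^2
Growth factor: (1.0746)^2 = 1.154765
FV = $2,100.00 * 1.154765 = $2,425.01

$2,425.01


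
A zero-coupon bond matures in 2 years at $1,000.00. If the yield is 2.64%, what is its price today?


Formula: Price = FV / (1 + r)^n
Substituting: Price = $1,000.00 / (1 + 0.0264)^2
Discount factor: (1.0264)^2 = 1.053497
Price = $1,000.00 / 1.053497 = $949.22

$949.22


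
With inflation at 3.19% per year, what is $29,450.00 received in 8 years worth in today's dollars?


Formula: Real value = nominal / (1 + inflation)^years
Price level: (1 + 0.0319)^8 = 1.285585
Real value = $29,450.00 / 1.285585 = $22,907.85

$22,907.85


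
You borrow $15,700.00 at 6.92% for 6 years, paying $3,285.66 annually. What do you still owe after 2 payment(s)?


Formula: Balance = PV*(1+r)^k - PMT*((1+r)^k - 1)/r
Growth: (1 + 0.0692)^2 = 1.143189
Accumulated factor: ((1+r)^k - 1)/r = 2.0692
Balance = $15,700.00 * 1.143189 - $3,285.66 * 2.0692
Balance = $11,149.37

$11,149.37


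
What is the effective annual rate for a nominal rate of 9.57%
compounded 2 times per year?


Formula: EAR = (1 + r/m)^m - 1
Period rate: r/m = 0.0957 / 2 = 0.04785
Compounding: (1 + 0.04785)^2 = 1.09799
EAR = 1.09799 - 1 = 0.09799

0.09799


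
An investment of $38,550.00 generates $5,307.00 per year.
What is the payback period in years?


Formula: Payback = investment / annual cash flow
Substituting: Payback = $38,550.00 / $5,307.00
Payback = 7.264 years

7.264 years


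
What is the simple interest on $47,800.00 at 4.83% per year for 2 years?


Formula: I = P * r * t
Substituting: I = $47,800.00 * 0.0483 * 2
Step: I = $47,800.00 * 0.0966
I = $4,617.48

$4,617.48


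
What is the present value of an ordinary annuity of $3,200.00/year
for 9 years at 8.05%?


Formula: PV = PMT * (1 - (1+r)^(-n)) / r
Discount factor: (1 + 0.0805)^(-9) = 0.498169
Bracket: 1 - 0.498169 = 0.501831
PV = $3,200.00 * 0.501831 / 0.0805 = $19,948.55

$19,948.55


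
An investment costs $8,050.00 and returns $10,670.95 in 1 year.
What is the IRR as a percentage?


Formula: IRR = C1/C0 - 1
Substituting: IRR = $10,670.95 / $8,050.00 - 1
Ratio: 1.325584 - 1 = 0.325584
IRR = 32.5584%

32.5584%


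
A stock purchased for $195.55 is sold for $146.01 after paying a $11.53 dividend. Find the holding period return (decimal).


Formula: HPR = (P1 - P0 + D) / P0
Gain: $146.01 - $195.55 + $11.53 = -$38.01
HPR = -$38.01 / $195.55 = -0.1944

-0.1944


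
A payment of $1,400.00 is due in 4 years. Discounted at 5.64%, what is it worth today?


Formula: PV = FV / (1 + r)^n
Substituting: PV = $1,400.00 / (1 + 0.0564)^4
Discount factor: (1.0564)^4 = 1.245414
PV = $1,400.00 / 1.245414 = $1,124.12

$1,124.12


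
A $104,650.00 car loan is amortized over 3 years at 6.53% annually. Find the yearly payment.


Formula: PMT = PV * r / (1 - (1+r)^(-n))
Denominator: 1 - (1 + 0.0653)^(-3) = 0.17285
Numerator: $104,650.00 * 0.0653 = 6833.645
PMT = 6833.645 / 0.17285 = $39,535.09

$39,535.09


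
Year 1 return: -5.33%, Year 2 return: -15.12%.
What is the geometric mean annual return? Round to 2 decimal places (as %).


Formula: Geometric mean = ((1+r1)*(1+r2))^(1/2) - 1
Product: (1 + -0.0533) * (1 + -0.1512) = 0.9467 * 0.8488 = 0.803559
Square root: 0.803559^0.5 = 0.896415
Geometric mean = 0.896415 - 1 = -0.103585
As percentage: -10.36%

-10.36%


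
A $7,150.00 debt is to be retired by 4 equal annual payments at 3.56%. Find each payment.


Formula: PMT = PV * r / (1 - (1+r)^(-n))
Denominator: 1 - (1 + 0.0356)^(-4) = 0.130576
Numerator: $7,150.00 * 0.0356 = 254.54
PMT = 254.54 / 0.130576 = $1,949.37

$1,949.37


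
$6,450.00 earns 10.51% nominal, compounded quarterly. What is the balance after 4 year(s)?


Formula: FV = P * (1 + r/m)^(m*t)
Period rate: r/m = 0.1051 / 4 = 0.026275
Total periods: m*t = 4 * 4 = 16
Growth factor: (1 + 0.026275)^16 = 1.514328
FV = $6,450.00 * 1.514328 = $9,767.42

$9,767.42


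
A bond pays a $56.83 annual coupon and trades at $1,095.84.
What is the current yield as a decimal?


Formula: Current yield = annual coupon / price
Substituting: CY = $56.83 / $1,095.84
CY = 0.05186

0.05186


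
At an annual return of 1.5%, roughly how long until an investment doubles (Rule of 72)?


Formula: Years ≈ 72 / r
Substituting: Years ≈ 72 / 1.5
Years ≈ 48.0

48.0 years


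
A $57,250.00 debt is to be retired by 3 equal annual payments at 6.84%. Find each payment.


Formula: PMT = PV * r / (1 - (1+r)^(-n))
Denominator: 1 - (1 + 0.0684)^(-3) = 0.180029
Numerator: $57,250.00 * 0.0684 = 3915.9
PMT = 3915.9 / 0.180029 = $21,751.47

$21,751.47


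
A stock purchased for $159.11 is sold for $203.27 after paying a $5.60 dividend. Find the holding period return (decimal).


Formula: HPR = (P1 - P0 + D) / P0
Gain: $203.27 - $159.11 + $5.60 = $49.76
HPR = $49.76 / $159.11 = 0.3127

0.3127


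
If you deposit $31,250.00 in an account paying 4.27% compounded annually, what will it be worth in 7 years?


Formula: FV = P * (1 + r)^n
Substituting: FV = $31,250.00 * (1 + 0.0427)^7
Growth factor: (1.0427)^7 = 1.340033
FV = $31,250.00 * 1.340033 = $41,876.04

$41,876.04


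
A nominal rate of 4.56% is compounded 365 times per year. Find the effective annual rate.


Formula: EAR = (1 + r/m)^m - 1
Period rate: r/m = 0.0456 / 365 = 0.000125
Compounding: (1 + 0.000125)^365 = 1.046653
EAR = 1.046653 - 1 = 0.046653

0.046653


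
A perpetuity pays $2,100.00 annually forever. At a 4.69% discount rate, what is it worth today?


Formula: PV = C / r
Substituting: PV = $2,100.00 / 0.0469
PV = $44,776.12

$44,776.12


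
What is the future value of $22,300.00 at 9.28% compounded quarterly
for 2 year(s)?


Formula: FV = P * (1 + r/m)^(m*t)
Period rate: r/m = 0.0928 / 4 = 0.0232
Total periods: m*t = 4 * 2 = 8
Growth factor: (1 + 0.0232)^8 = 1.201391
FV = $22,300.00 * 1.201391 = $26,791.01

$26,791.01


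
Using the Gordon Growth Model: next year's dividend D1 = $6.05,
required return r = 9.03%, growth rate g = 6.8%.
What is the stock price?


Formula: P = D1 / (r - g)
Spread: r - g = 0.0903 - 0.068 = 0.0223
Substituting: P = $6.05 / 0.0223
P = $271.30

$271.30


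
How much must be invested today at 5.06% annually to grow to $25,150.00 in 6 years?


Formula: PV = FV / (1 + r)^n
Substituting: PV = $25,150.00 / (1 + 0.0506)^6
Discount factor: (1.0506)^6 = 1.344697
PV = $25,150.00 / 1.344697 = $18,703.10

$18,703.10


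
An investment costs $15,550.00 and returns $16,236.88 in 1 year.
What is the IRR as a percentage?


Formula: IRR = C1/C0 - 1
Substituting: IRR = $16,236.88 / $15,550.00 - 1
Ratio: 1.044172 - 1 = 0.044172
IRR = 4.4172%

4.4172%


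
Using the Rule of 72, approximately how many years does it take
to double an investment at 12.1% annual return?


Formula: Years ≈ 72 / r
Substituting: Years ≈ 72 / 12.1
Years ≈ 6.0

6.0 years


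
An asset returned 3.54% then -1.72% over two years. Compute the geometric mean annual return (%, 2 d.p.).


Formula: Geometric mean = ((1+r1)*(1+r2))^(1/2) - 1
Product: (1 + 0.0354) * (1 + -0.0172) = 1.0354 * 0.9828 = 1.017591
Square root: 1.017591^0.5 = 1.008757
Geometric mean = 1.008757 - 1 = 0.008757
As percentage: 0.88%

0.88%


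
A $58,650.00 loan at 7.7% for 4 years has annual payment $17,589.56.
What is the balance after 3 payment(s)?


Formula: Balance = PV*(1+r)^k - PMT*((1+r)^k - 1)/r
Growth: (1 + 0.077)^3 = 1.249244
Accumulated factor: ((1+r)^k - 1)/r = 3.236929
Balance = $58,650.00 * 1.249244 - $17,589.56 * 3.236929
Balance = $16,331.98

$16,331.98


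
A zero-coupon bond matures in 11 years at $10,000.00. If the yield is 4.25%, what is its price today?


Formula: Price = FV / (1 + r)^n
Substituting: Price = $10,000.00 / (1 + 0.0425)^11
Discount factor: (1.0425)^11 = 1.580654
Price = $10,000.00 / 1.580654 = $6,326.50

$6,326.50


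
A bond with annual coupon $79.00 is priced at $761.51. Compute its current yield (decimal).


Formula: Current yield = annual coupon / price
Substituting: CY = $79.00 / $761.51
CY = 0.103741

0.103741


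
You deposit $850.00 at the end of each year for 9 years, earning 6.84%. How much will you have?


Formula: FV = PMT * ((1+r)^n - 1) / r
Growth factor: (1 + 0.0684)^9 = 1.813865
Numerator: 1.813865 - 1 = 0.813865
FV = $850.00 * 0.813865 / 0.0684 = $10,113.82

$10,113.82


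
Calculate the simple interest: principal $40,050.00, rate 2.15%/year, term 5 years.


Formula: I = P * r * t
Substituting: I = $40,050.00 * 0.0215 * 5
Step: I = $40,050.00 * 0.1075
I = $4,305.38

$4,305.38


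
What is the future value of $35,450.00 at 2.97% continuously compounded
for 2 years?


Formula: FV = P * e^(r*t)
Exponent: r*t = 0.0297 * 2 = 0.0594
e^(0.0594) = 1.0612
FV = $35,450.00 * 1.0612 = $37,619.53

$37,619.53


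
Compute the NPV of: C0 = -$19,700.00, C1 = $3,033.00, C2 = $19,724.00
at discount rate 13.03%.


Formula: NPV = C0 + C1/(1+r) + C2/(1+r)^2
Discount C1: $3,033.00 / (1 + 0.1303) = $2,683.36
Discount C2: $19,724.00 / (1 + 0.1303)^2 = $15,438.59
NPV = -$19,700.00 + $2,683.36 + $15,438.59 = -$1,578.05

-$1,578.05


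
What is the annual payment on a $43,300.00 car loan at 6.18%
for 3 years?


Formula: PMT = PV * r / (1 - (1+r)^(-n))
Denominator: 1 - (1 + 0.0618)^(-3) = 0.164644
Numerator: $43,300.00 * 0.0618 = 2675.94
PMT = 2675.94 / 0.164644 = $16,252.93

$16,252.93


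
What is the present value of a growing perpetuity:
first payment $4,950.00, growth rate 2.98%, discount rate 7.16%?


Formula: PV = C / (r - g)
Spread: r - g = 0.0716 - 0.0298 = 0.0418
Substituting: PV = $4,950.00 / 0.0418
PV = $118,421.05

$118,421.05


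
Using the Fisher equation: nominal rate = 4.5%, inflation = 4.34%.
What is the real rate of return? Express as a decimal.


Formula: (1 + r_real) = (1 + r_nom) / (1 + inflation)
Substituting: (1 + r_real) = 1.045 / 1.0434
(1 + r_real) = 1.001533
r_real = 1.001533 - 1 = 0.001533

0.001533


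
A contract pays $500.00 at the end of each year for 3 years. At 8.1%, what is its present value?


Formula: PV = PMT * (1 - (1+r)^(-n)) / r
Discount factor: (1 + 0.081)^(-3) = 0.791631
Bracket: 1 - 0.791631 = 0.208369
PV = $500.00 * 0.208369 / 0.081 = $1,286.23

$1,286.23


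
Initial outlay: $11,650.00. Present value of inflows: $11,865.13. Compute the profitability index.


Formula: PI = PV(cash flows) / initial investment
Substituting: PI = $11,865.13 / $11,650.00
PI = 1.0185

1.0185


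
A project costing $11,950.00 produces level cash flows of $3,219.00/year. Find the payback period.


Formula: Payback = investment / annual cash flow
Substituting: Payback = $11,950.00 / $3,219.00
Payback = 3.7123 years

3.7123 years


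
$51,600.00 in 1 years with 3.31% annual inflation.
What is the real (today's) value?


Formula: Real value = nominal / (1 + inflation)^years
Price level: (1 + 0.0331)^1 = 1.0331
Real value = $51,600.00 / 1.0331 = $49,946.76

$49,946.76


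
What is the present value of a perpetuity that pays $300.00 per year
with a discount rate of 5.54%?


Formula: PV = C / r
Substituting: PV = $300.00 / 0.0554
PV = $5,415.16

$5,415.16


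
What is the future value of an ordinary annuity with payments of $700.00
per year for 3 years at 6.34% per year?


Formula: FV = PMT * ((1+r)^n - 1) / r
Growth factor: (1 + 0.0634)^3 = 1.202514
Numerator: 1.202514 - 1 = 0.202514
FV = $700.00 * 0.202514 / 0.0634 = $2,235.95

$2,235.95


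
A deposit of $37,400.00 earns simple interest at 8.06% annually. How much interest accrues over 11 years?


Formula: I = P * r * t
Substituting: I = $37,400.00 * 0.0806 * 11
Step: I = $37,400.00 * 0.8866
I = $33,158.84

$33,158.84


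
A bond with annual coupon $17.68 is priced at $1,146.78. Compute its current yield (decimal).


Formula: Current yield = annual coupon / price
Substituting: CY = $17.68 / $1,146.78
CY = 0.015417

0.015417


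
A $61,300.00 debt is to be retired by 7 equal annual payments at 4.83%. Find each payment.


Formula: PMT = PV * r / (1 - (1+r)^(-n))
Denominator: 1 - (1 + 0.0483)^(-7) = 0.281212
Numerator: $61,300.00 * 0.0483 = 2960.79
PMT = 2960.79 / 0.281212 = $10,528.68

$10,528.68


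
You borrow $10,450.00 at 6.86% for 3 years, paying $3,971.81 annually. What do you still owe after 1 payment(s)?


Formula: Balance = PV*(1+r)^k - PMT*((1+r)^k - 1)/r
Growth: (1 + 0.0686)^1 = 1.0686
Accumulated factor: ((1+r)^k - 1)/r = 1.0
Balance = $10,450.00 * 1.0686 - $3,971.81 * 1.0
Balance = $7,195.06

$7,195.06


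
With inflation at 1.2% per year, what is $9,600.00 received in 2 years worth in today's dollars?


Formula: Real value = nominal / (1 + inflation)^years
Price level: (1 + 0.012)^2 = 1.024144
Real value = $9,600.00 / 1.024144 = $9,373.68

$9,373.68


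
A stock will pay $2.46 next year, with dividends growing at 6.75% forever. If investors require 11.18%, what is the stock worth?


Formula: P = D1 / (r - g)
Spread: r - g = 0.1118 - 0.0675 = 0.0443
Substituting: P = $2.46 / 0.0443
P = $55.53

$55.53


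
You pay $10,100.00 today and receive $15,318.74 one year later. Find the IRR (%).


Formula: IRR = C1/C0 - 1
Substituting: IRR = $15,318.74 / $10,100.00 - 1
Ratio: 1.516707 - 1 = 0.516707
IRR = 51.6707%

51.6707%


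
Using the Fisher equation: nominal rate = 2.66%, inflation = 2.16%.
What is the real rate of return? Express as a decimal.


Formula: (1 + r_real) = (1 + r_nom) / (1 + inflation)
Substituting: (1 + r_real) = 1.0266 / 1.0216
(1 + r_real) = 1.004894
r_real = 1.004894 - 1 = 0.004894

0.004894


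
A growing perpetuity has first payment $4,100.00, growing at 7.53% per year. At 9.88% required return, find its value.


Formula: PV = C / (r - g)
Spread: r - g = 0.0988 - 0.0753 = 0.0235
Substituting: PV = $4,100.00 / 0.0235
PV = $174,468.09

$174,468.09


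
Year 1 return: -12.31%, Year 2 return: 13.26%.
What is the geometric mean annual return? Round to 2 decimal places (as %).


Formula: Geometric mean = ((1+r1)*(1+r2))^(1/2) - 1
Product: (1 + -0.1231) * (1 + 0.1326) = 0.8769 * 1.1326 = 0.993177
Square root: 0.993177^0.5 = 0.996583
Geometric mean = 0.996583 - 1 = -0.003417
As percentage: -0.34%

-0.34%


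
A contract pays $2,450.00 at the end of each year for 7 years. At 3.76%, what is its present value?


Formula: PV = PMT * (1 - (1+r)^(-n)) / r
Discount factor: (1 + 0.0376)^(-7) = 0.772308
Bracket: 1 - 0.772308 = 0.227692
PV = $2,450.00 * 0.227692 / 0.0376 = $14,836.35

$14,836.35


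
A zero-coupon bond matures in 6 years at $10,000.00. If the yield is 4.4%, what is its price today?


Formula: Price = FV / (1 + r)^n
Substituting: Price = $10,000.00 / (1 + 0.044)^6
Discount factor: (1.044)^6 = 1.294801
Price = $10,000.00 / 1.294801 = $7,723.20

$7,723.20


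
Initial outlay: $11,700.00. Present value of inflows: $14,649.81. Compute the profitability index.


Formula: PI = PV(cash flows) / initial investment
Substituting: PI = $14,649.81 / $11,700.00
PI = 1.2521

1.2521


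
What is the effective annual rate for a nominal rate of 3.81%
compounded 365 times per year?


Formula: EAR = (1 + r/m)^m - 1
Period rate: r/m = 0.0381 / 365 = 0.000104
Compounding: (1 + 0.000104)^365 = 1.038833
EAR = 1.038833 - 1 = 0.038833

0.038833


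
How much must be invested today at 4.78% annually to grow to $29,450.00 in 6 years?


Formula: PV = FV / (1 + r)^n
Substituting: PV = $29,450.00 / (1 + 0.0478)^6
Discount factor: (1.0478)^6 = 1.323337
PV = $29,450.00 / 1.323337 = $22,254.35

$22,254.35


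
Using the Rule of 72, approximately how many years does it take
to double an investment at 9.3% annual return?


Formula: Years ≈ 72 / r
Substituting: Years ≈ 72 / 9.3
Years ≈ 7.7

7.7 years


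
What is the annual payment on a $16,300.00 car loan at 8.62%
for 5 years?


Formula: PMT = PV * r / (1 - (1+r)^(-n))
Denominator: 1 - (1 + 0.0862)^(-5) = 0.33862
Numerator: $16,300.00 * 0.0862 = 1405.06
PMT = 1405.06 / 0.33862 = $4,149.37

$4,149.37


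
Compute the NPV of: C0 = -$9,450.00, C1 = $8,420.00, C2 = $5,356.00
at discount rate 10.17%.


Formula: NPV = C0 + C1/(1+r) + C2/(1+r)^2
Discount C1: $8,420.00 / (1 + 0.1017) = $7,642.73
Discount C2: $5,356.00 / (1 + 0.1017)^2 = $4,412.80
NPV = -$9,450.00 + $7,642.73 + $4,412.80 = $2,605.53

$2,605.53


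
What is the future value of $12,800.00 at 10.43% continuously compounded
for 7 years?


Formula: FV = P * e^(r*t)
Exponent: r*t = 0.1043 * 7 = 0.7301
e^(0.7301) = 2.075288
FV = $12,800.00 * 2.075288 = $26,563.69

$26,563.69


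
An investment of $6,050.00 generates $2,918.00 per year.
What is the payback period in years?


Formula: Payback = investment / annual cash flow
Substituting: Payback = $6,050.00 / $2,918.00
Payback = 2.0733 years

2.0733 years


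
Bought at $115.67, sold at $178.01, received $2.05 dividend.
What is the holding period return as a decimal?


Formula: HPR = (P1 - P0 + D) / P0
Gain: $178.01 - $115.67 + $2.05 = $64.39
HPR = $64.39 / $115.67 = 0.5567

0.5567


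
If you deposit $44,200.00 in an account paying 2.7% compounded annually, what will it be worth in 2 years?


Formula: FV = P * (1 + r)^n
Substituting: FV = $44,200.00 * (1 + 0.027)^2
Growth factor: (1.027)^2 = 1.054729
FV = $44,200.00 * 1.054729 = $46,619.02

$46,619.02


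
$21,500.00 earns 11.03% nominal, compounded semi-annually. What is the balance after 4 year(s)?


Formula: FV = P * (1 + r/m)^(m*t)
Period rate: r/m = 0.1103 / 2 = 0.05515
Total periods: m*t = 2 * 4 = 8
Growth factor: (1 + 0.05515)^8 = 1.536433
FV = $21,500.00 * 1.536433 = $33,033.31

$33,033.31


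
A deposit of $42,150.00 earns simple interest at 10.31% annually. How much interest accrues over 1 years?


Formula: I = P * r * t
Substituting: I = $42,150.00 * 0.1031 * 1
Step: I = $42,150.00 * 0.1031
I = $4,345.67

$4,345.67


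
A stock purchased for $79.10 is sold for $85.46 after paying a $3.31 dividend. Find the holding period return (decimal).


Formula: HPR = (P1 - P0 + D) / P0
Gain: $85.46 - $79.10 + $3.31 = $9.67
HPR = $9.67 / $79.10 = 0.1223

0.1223


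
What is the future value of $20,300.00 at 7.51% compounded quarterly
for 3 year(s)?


Formula: FV = P * (1 + r/m)^(m*t)
Period rate: r/m = 0.0751 / 4 = 0.018775
Total periods: m*t = 4 * 3 = 12
Growth factor: (1 + 0.018775)^12 = 1.250084
FV = $20,300.00 * 1.250084 = $25,376.71

$25,376.71


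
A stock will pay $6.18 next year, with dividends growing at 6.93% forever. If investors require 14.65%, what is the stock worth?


Formula: P = D1 / (r - g)
Spread: r - g = 0.1465 - 0.0693 = 0.0772
Substituting: P = $6.18 / 0.0772
P = $80.05

$80.05


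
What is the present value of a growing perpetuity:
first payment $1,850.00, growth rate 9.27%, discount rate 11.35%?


Formula: PV = C / (r - g)
Spread: r - g = 0.1135 - 0.0927 = 0.0208
Substituting: PV = $1,850.00 / 0.0208
PV = $88,942.31

$88,942.31


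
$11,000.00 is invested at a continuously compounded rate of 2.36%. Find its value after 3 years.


Formula: FV = P * e^(r*t)
Exponent: r*t = 0.0236 * 3 = 0.0708
e^(0.0708) = 1.073367
FV = $11,000.00 * 1.073367 = $11,807.03

$11,807.03


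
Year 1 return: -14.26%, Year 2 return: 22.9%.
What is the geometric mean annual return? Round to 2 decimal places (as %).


Formula: Geometric mean = ((1+r1)*(1+r2))^(1/2) - 1
Product: (1 + -0.1426) * (1 + 0.229) = 0.8574 * 1.229 = 1.053745
Square root: 1.053745^0.5 = 1.026521
Geometric mean = 1.026521 - 1 = 0.026521
As percentage: 2.65%

2.65%
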